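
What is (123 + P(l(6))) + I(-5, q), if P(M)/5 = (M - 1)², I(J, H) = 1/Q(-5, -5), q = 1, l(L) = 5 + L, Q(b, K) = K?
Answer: 3114/5 ≈ 622.80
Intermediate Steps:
I(J, H) = -⅕ (I(J, H) = 1/(-5) = -⅕)
P(M) = 5*(-1 + M)² (P(M) = 5*(M - 1)² = 5*(-1 + M)²)
(123 + P(l(6))) + I(-5, q) = (123 + 5*(-1 + (5 + 6))²) - ⅕ = (123 + 5*(-1 + 11)²) - ⅕ = (123 + 5*10²) - ⅕ = (123 + 5*100) - ⅕ = (123 + 500) - ⅕ = 623 - ⅕ = 3114/5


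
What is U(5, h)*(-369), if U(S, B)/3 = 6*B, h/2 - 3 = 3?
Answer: -79704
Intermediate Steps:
h = 12 (h = 6 + 2*3 = 6 + 6 = 12)
U(S, B) = 18*B (U(S, B) = 3*(6*B) = 18*B)
U(5, h)*(-369) = (18*12)*(-369) = 216*(-369) = -79704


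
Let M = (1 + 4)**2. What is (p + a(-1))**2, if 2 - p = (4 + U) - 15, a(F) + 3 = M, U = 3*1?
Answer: 1024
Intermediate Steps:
U = 3
M = 25 (M = 5**2 = 25)
a(F) = 22 (a(F) = -3 + 25 = 22)
p = 10 (p = 2 - ((4 + 3) - 15) = 2 - (7 - 15) = 2 - 1*(-8) = 2 + 8 = 10)
(p + a(-1))**2 = (10 + 22)**2 = 32**2 = 1024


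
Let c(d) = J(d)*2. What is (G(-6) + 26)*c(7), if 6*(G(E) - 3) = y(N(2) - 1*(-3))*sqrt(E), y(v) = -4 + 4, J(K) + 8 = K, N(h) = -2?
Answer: -58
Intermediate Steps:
J(K) = -8 + K
y(v) = 0
G(E) = 3 (G(E) = 3 + (0*sqrt(E))/6 = 3 + (1/6)*0 = 3 + 0 = 3)
c(d) = -16 + 2*d (c(d) = (-8 + d)*2 = -16 + 2*d)
(G(-6) + 26)*c(7) = (3 + 26)*(-16 + 2*7) = 29*(-16 + 14) = 29*(-2) = -58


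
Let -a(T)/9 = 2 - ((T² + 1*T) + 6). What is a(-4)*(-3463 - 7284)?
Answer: -1547568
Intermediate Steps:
a(T) = 36 + 9*T + 9*T² (a(T) = -9*(2 - ((T² + 1*T) + 6)) = -9*(2 - ((T² + T) + 6)) = -9*(2 - ((T + T²) + 6)) = -9*(2 - (6 + T + T²)) = -9*(2 + (-6 - T - T²)) = -9*(-4 - T - T²) = 36 + 9*T + 9*T²)
a(-4)*(-3463 - 7284) = (36 + 9*(-4) + 9*(-4)²)*(-3463 - 7284) = (36 - 36 + 9*16)*(-10747) = (36 - 36 + 144)*(-10747) = 144*(-10747) = -1547568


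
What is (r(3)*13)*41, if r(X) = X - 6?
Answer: -1599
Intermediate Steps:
r(X) = -6 + X
(r(3)*13)*41 = ((-6 + 3)*13)*41 = -3*13*41 = -39*41 = -1599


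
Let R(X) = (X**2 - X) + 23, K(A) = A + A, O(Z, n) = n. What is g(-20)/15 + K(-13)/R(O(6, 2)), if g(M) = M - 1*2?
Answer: -188/75 ≈ -2.5067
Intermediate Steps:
g(M) = -2 + M (g(M) = M - 2 = -2 + M)
K(A) = 2*A
R(X) = 23 + X**2 - X
g(-20)/15 + K(-13)/R(O(6, 2)) = (-2 - 20)/15 + (2*(-13))/(23 + 2**2 - 1*2) = -22*1/15 - 26/(23 + 4 - 2) = -22/15 - 26/25 = -188/75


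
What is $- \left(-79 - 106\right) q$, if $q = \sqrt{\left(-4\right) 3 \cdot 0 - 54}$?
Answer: $555 i \sqrt{6} \approx 1359.5 i$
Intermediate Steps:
$q = 3 i \sqrt{6}$ ($q = \sqrt{\left(-12\right) 0 - 54} = \sqrt{0 - 54} = \sqrt{-54} = 3 i \sqrt{6} \approx 7.3485 i$)
$- \left(-79 - 106\right) q = - \left(-79 - 106\right) 3 i \sqrt{6} = - \left(-185\right) 3 i \sqrt{6} = - \left(-555\right) i \sqrt{6} = 555 i \sqrt{6}$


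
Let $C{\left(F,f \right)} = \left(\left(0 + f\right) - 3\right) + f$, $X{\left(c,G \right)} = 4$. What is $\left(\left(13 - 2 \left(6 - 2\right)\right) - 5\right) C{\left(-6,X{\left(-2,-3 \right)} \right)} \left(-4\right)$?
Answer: $0$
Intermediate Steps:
$C{\left(F,f \right)} = -3 + 2 f$ ($C{\left(F,f \right)} = \left(f - 3\right) + f = \left(-3 + f\right) + f = -3 + 2 f$)
$\left(\left(13 - 2 \left(6 - 2\right)\right) - 5\right) C{\left(-6,X{\left(-2,-3 \right)} \right)} \left(-4\right) = \left(\left(13 - 2 \left(6 - 2\right)\right) - 5\right) \left(-3 + 2 \cdot 4\right) \left(-4\right) = \left(\left(13 - 8\right) - 5\right) \left(-3 + 8\right) \left(-4\right) = \left(\left(13 - 8\right) - 5\right) 5 \left(-4\right) = \left(5 - 5\right) 5 \left(-4\right) = 0 \cdot 5 \left(-4\right) = 0 \left(-4\right) = 0$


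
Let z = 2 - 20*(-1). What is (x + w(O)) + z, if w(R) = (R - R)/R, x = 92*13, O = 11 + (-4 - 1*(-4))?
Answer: 1218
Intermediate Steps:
O = 11 (O = 11 + (-4 + 4) = 11 + 0 = 11)
x = 1196
z = 22 (z = 2 + 20 = 22)
w(R) = 0 (w(R) = 0/R = 0)
(x + w(O)) + z = (1196 + 0) + 22 = 1196 + 22 = 1218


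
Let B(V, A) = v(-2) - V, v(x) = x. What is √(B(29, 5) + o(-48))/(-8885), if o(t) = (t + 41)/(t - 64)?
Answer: -3*I*√55/35540 ≈ -0.00062602*I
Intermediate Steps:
o(t) = (41 + t)/(-64 + t)
B(V, A) = -2 - V
√(B(29, 5) + o(-48))/(-8885) = √((-2 - 1*29) + (41 - 48)/(-64 - 48))/(-8885) = √((-2 - 29) - 7/(-112))*(-1/8885) = √(-31 - 1/112*(-7))*(-1/8885) = √(-31 + 1/16)*(-1/8885) = √(-495/16)*(-1/8885) = (3*I*√55/4)*(-1/8885) = -3*I*√55/35540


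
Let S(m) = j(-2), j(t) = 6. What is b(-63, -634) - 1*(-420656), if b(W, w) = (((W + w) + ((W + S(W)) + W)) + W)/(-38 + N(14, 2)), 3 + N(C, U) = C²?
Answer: 13040160/31 ≈ 4.2065e+5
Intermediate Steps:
S(m) = 6
N(C, U) = -3 + C²
b(W, w) = 6/155 + w/155 + 4*W/155 (b(W, w) = (((W + w) + ((W + 6) + W)) + W)/(-38 + (-3 + 14²)) = (((W + w) + ((6 + W) + W)) + W)/(-38 + (-3 + 196)) = (((W + w) + (6 + 2*W)) + W)/(-38 + 193) = ((6 + w + 3*W) + W)/155 = (6 + w + 4*W)*(1/155) = 6/155 + w/155 + 4*W/155)
b(-63, -634) - 1*(-420656) = (6/155 + (1/155)*(-634) + (4/155)*(-63)) - 1*(-420656) = (6/155 - 634/155 - 252/155) + 420656 = -176/31 + 420656 = 13040160/31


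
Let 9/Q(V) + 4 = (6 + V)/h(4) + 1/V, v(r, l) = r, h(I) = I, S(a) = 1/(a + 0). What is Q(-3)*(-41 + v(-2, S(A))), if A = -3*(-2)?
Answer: 108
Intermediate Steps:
A = 6
S(a) = 1/a
Q(V) = 9/(-5/2 + 1/V + V/4) (Q(V) = 9/(-4 + ((6 + V)/4 + 1/V)) = 9/(-4 + ((6 + V)*(¼) + 1/V)) = 9/(-4 + ((3/2 + V/4) + 1/V)) = 9/(-4 + (3/2 + 1/V + V/4)) = 9/(-5/2 + 1/V + V/4))
Q(-3)*(-41 + v(-2, S(A))) = (36*(-3)/(4 + (-3)² - 10*(-3)))*(-41 - 2) = (36*(-3)/(4 + 9 + 30))*(-43) = (36*(-3)/43)*(-43) = (36*(-3)*(1/43))*(-43) = -108/43*(-43) = 108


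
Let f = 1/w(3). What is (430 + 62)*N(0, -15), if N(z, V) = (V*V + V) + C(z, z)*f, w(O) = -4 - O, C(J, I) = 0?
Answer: 103320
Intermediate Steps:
f = -1/7 (f = 1/(-4 - 1*3) = 1/(-4 - 3) = 1/(-7) = -1/7 ≈ -0.14286)
N(z, V) = V + V**2 (N(z, V) = (V*V + V) + 0*(-1/7) = (V**2 + V) + 0 = (V + V**2) + 0 = V + V**2)
(430 + 62)*N(0, -15) = (430 + 62)*(-15*(1 - 15)) = 492*(-15*(-14)) = 492*210 = 103320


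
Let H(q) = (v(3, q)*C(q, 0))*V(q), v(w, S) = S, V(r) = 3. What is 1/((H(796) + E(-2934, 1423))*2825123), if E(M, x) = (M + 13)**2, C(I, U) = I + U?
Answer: 1/29474759694947 ≈ 3.3927e-14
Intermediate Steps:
E(M, x) = (13 + M)**2
H(q) = 3*q**2 (H(q) = (q*(q + 0))*3 = (q*q)*3 = q**2*3 = 3*q**2)
1/((H(796) + E(-2934, 1423))*2825123) = 1/((3*796**2 + (13 - 2934)**2)*2825123) = (1/2825123)/(3*633616 + (-2921)**2) = (1/2825123)/(1900848 + 8532241) = (1/2825123)/10433089 = (1/10433089)*(1/2825123) = 1/29474759694947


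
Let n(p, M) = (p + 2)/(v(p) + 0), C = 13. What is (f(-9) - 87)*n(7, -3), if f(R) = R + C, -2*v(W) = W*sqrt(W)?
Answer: 1494*sqrt(7)/49 ≈ 80.668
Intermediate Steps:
v(W) = -W**(3/2)/2 (v(W) = -W*sqrt(W)/2 = -W**(3/2)/2)
f(R) = 13 + R (f(R) = R + 13 = 13 + R)
n(p, M) = -2*(2 + p)/p**(3/2) (n(p, M) = (p + 2)/(-p**(3/2)/2 + 0) = (2 + p)/((-p**(3/2)/2)) = (2 + p)*(-2/p**(3/2)) = -2*(2 + p)/p**(3/2))
(f(-9) - 87)*n(7, -3) = ((13 - 9) - 87)*(2*(-2 - 1*7)/7**(3/2)) = (4 - 87)*(2*(sqrt(7)/49)*(-2 - 7)) = -166*sqrt(7)/49*(-9) = -(-1494)*sqrt(7)/49 = 1494*sqrt(7)/49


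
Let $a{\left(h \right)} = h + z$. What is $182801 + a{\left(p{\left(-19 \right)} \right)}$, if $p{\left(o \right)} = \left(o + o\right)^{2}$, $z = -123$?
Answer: $184122$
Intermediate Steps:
$p{\left(o \right)} = 4 o^{2}$ ($p{\left(o \right)} = \left(2 o\right)^{2} = 4 o^{2}$)
$a{\left(h \right)} = -123 + h$ ($a{\left(h \right)} = h - 123 = -123 + h$)
$182801 + a{\left(p{\left(-19 \right)} \right)} = 182801 - \left(123 - 4 \left(-19\right)^{2}\right) = 182801 + \left(-123 + 4 \cdot 361\right) = 182801 + \left(-123 + 1444\right) = 182801 + 1321 = 184122$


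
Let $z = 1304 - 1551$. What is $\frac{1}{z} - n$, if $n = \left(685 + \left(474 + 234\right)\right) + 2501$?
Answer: $- \frac{961819}{247} \approx -3894.0$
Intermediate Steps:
$z = -247$ ($z = 1304 - 1551 = -247$)
$n = 3894$ ($n = \left(685 + 708\right) + 2501 = 1393 + 2501 = 3894$)
$\frac{1}{z} - n = \frac{1}{-247} - 3894 = - \frac{1}{247} - 3894 = - \frac{961819}{247}$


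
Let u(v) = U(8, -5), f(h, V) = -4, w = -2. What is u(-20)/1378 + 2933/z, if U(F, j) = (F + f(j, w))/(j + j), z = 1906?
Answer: 10102279/6566170 ≈ 1.5385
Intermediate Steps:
U(F, j) = (-4 + F)/(2*j) (U(F, j) = (F - 4)/(j + j) = (-4 + F)/((2*j)) = (-4 + F)*(1/(2*j)) = (-4 + F)/(2*j))
u(v) = -⅖ (u(v) = (½)*(-4 + 8)/(-5) = (½)*(-⅕)*4 = -⅖)
u(-20)/1378 + 2933/z = -⅖/1378 + 2933/1906 = -⅖*1/1378 + 2933*(1/1906) = -1/3445 + 2933/1906 = 10102279/6566170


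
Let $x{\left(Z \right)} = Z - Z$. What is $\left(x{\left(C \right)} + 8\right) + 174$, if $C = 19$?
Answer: $182$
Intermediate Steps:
$x{\left(Z \right)} = 0$
$\left(x{\left(C \right)} + 8\right) + 174 = \left(0 + 8\right) + 174 = 8 + 174 = 182$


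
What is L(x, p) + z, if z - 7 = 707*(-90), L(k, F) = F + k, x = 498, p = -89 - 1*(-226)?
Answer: -62988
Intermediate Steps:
p = 137 (p = -89 + 226 = 137)
z = -63623 (z = 7 + 707*(-90) = 7 - 63630 = -63623)
L(x, p) + z = (137 + 498) - 63623 = 635 - 63623 = -62988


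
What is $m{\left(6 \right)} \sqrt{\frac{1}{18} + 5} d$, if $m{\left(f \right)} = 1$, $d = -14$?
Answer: $- \frac{7 \sqrt{182}}{3} \approx -31.478$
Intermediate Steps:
$m{\left(6 \right)} \sqrt{\frac{1}{18} + 5} d = 1 \sqrt{\frac{1}{18} + 5} \left(-14\right) = 1 \sqrt{\frac{91}{18}} \left(-14\right) = 1 \frac{\sqrt{182}}{6} \left(-14\right) = \frac{\sqrt{182}}{6} \left(-14\right) = - \frac{7 \sqrt{182}}{3}$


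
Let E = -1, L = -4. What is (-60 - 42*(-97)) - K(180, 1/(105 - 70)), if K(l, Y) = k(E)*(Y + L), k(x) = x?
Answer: 140351/35 ≈ 4010.0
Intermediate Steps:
K(l, Y) = 4 - Y (K(l, Y) = -(Y - 4) = -(-4 + Y) = 4 - Y)
(-60 - 42*(-97)) - K(180, 1/(105 - 70)) = (-60 - 42*(-97)) - (4 - 1/(105 - 70)) = (-60 + 4074) - (4 - 1/35) = 4014 - (4 - 1*1/35) = 4014 - (4 - 1/35) = 4014 - 1*139/35 = 4014 - 139/35 = 140351/35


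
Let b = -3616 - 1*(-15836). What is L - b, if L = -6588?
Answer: -18808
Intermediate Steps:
b = 12220 (b = -3616 + 15836 = 12220)
L - b = -6588 - 1*12220 = -6588 - 12220 = -18808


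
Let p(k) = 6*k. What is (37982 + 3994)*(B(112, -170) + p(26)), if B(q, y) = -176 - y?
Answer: 6296400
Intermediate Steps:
(37982 + 3994)*(B(112, -170) + p(26)) = (37982 + 3994)*((-176 - 1*(-170)) + 6*26) = 41976*((-176 + 170) + 156) = 41976*(-6 + 156) = 41976*150 = 6296400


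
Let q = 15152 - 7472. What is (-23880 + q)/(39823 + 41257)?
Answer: -405/2027 ≈ -0.19980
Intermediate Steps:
q = 7680
(-23880 + q)/(39823 + 41257) = (-23880 + 7680)/(39823 + 41257) = -16200/81080 = -16200*1/81080 = -405/2027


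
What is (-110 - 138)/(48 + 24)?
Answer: -31/9 ≈ -3.4444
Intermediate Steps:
(-110 - 138)/(48 + 24) = -248/72 = -248*1/72 = -31/9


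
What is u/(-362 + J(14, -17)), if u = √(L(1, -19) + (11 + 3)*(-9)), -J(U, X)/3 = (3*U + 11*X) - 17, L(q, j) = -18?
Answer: 3*I/31 ≈ 0.096774*I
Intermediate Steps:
J(U, X) = 51 - 33*X - 9*U (J(U, X) = -3*((3*U + 11*X) - 17) = -3*(-17 + 3*U + 11*X) = 51 - 33*X - 9*U)
u = 12*I (u = √(-18 + (11 + 3)*(-9)) = √(-18 + 14*(-9)) = √(-18 - 126) = √(-144) = 12*I ≈ 12.0*I)
u/(-362 + J(14, -17)) = (12*I)/(-362 + (51 - 33*(-17) - 9*14)) = (12*I)/(-362 + (51 + 561 - 126)) = (12*I)/(-362 + 486) = (12*I)/124 = (12*I)*(1/124) = 3*I/31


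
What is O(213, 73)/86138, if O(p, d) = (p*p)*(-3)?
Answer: -136107/86138 ≈ -1.5801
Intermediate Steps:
O(p, d) = -3*p² (O(p, d) = p²*(-3) = -3*p²)
O(213, 73)/86138 = -3*213²/86138 = -3*45369*(1/86138) = -136107*1/86138 = -136107/86138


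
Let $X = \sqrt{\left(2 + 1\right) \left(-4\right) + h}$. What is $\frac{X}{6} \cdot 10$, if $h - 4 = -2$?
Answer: $\frac{5 i \sqrt{10}}{3} \approx 5.2705 i$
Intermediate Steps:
$h = 2$ ($h = 4 - 2 = 2$)
$X = i \sqrt{10}$ ($X = \sqrt{\left(2 + 1\right) \left(-4\right) + 2} = \sqrt{3 \left(-4\right) + 2} = \sqrt{-12 + 2} = \sqrt{-10} = i \sqrt{10} \approx 3.1623 i$)
$\frac{X}{6} \cdot 10 = \frac{i \sqrt{10}}{6} \cdot 10 = \frac{5 i \sqrt{10}}{3}$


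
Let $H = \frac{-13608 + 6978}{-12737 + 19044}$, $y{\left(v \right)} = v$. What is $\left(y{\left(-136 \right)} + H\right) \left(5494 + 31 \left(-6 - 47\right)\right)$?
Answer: $- \frac{195807946}{371} \approx -5.2778 \cdot 10^{5}$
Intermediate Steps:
$H = - \frac{390}{371}$ ($H = - \frac{6630}{6307} = \left(-6630\right) \frac{1}{6307} = - \frac{390}{371} \approx -1.0512$)
$\left(y{\left(-136 \right)} + H\right) \left(5494 + 31 \left(-6 - 47\right)\right) = \left(-136 - \frac{390}{371}\right) \left(5494 + 31 \left(-6 - 47\right)\right) = - \frac{50846 \left(5494 + 31 \left(-53\right)\right)}{371} = - \frac{50846 \left(5494 - 1643\right)}{371} = \left(- \frac{50846}{371}\right) 3851 = - \frac{195807946}{371}$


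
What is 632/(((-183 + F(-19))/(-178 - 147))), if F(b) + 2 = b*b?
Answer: -25675/22 ≈ -1167.0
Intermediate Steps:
F(b) = -2 + b**2 (F(b) = -2 + b*b = -2 + b**2)
632/(((-183 + F(-19))/(-178 - 147))) = 632/(((-183 + (-2 + (-19)**2))/(-178 - 147))) = 632/(((-183 + (-2 + 361))/(-325))) = 632/(((-183 + 359)*(-1/325))) = 632/((176*(-1/325))) = 632/(-176/325) = 632*(-325/176) = -25675/22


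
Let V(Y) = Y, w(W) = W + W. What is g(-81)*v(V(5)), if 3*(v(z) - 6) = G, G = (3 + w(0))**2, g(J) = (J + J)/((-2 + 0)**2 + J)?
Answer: 1458/77 ≈ 18.935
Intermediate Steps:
w(W) = 2*W
g(J) = 2*J/(4 + J) (g(J) = (2*J)/((-2)**2 + J) = (2*J)/(4 + J) = 2*J/(4 + J))
G = 9 (G = (3 + 2*0)**2 = (3 + 0)**2 = 3**2 = 9)
v(z) = 9 (v(z) = 6 + (1/3)*9 = 6 + 3 = 9)
g(-81)*v(V(5)) = (2*(-81)/(4 - 81))*9 = (2*(-81)/(-77))*9 = (2*(-81)*(-1/77))*9 = (162/77)*9 = 1458/77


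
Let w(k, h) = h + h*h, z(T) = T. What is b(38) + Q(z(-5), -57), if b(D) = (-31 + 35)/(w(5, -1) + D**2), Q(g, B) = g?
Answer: -1804/361 ≈ -4.9972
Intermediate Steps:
w(k, h) = h + h**2
b(D) = 4/D**2 (b(D) = (-31 + 35)/(-(1 - 1) + D**2) = 4/(-1*0 + D**2) = 4/(0 + D**2) = 4/(D**2) = 4/D**2)
b(38) + Q(z(-5), -57) = 4/38**2 - 5 = 4*(1/1444) - 5 = 1/361 - 5 = -1804/361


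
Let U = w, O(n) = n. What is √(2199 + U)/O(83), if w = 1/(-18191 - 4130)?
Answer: √1095601240838/1852643 ≈ 0.56498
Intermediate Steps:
w = -1/22321 (w = 1/(-22321) = -1/22321 ≈ -4.4801e-5)
U = -1/22321 ≈ -4.4801e-5
√(2199 + U)/O(83) = √(2199 - 1/22321)/83 = √(49083878/22321)*(1/83) = (√1095601240838/22321)*(1/83) = √1095601240838/1852643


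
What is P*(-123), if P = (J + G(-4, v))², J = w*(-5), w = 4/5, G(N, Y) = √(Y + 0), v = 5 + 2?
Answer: -2829 + 984*√7 ≈ -225.58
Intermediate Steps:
v = 7
G(N, Y) = √Y
w = ⅘ (w = 4*(⅕) = ⅘ ≈ 0.80000)
J = -4 (J = (⅘)*(-5) = -4)
P = (-4 + √7)² ≈ 1.8340
P*(-123) = (4 - √7)²*(-123) = -123*(4 - √7)²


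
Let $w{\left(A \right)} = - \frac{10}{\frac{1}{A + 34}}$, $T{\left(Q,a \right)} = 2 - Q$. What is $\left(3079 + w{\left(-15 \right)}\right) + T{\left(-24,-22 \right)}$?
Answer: $2915$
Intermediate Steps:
$w{\left(A \right)} = -340 - 10 A$ ($w{\left(A \right)} = - \frac{10}{\frac{1}{34 + A}} = - 10 \left(34 + A\right) = -340 - 10 A$)
$\left(3079 + w{\left(-15 \right)}\right) + T{\left(-24,-22 \right)} = \left(3079 - 190\right) + \left(2 - -24\right) = \left(3079 + \left(-340 + 150\right)\right) + \left(2 + 24\right) = \left(3079 - 190\right) + 26 = 2889 + 26 = 2915$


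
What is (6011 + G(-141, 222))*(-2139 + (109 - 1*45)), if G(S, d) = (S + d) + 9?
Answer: -12659575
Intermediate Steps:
G(S, d) = 9 + S + d
(6011 + G(-141, 222))*(-2139 + (109 - 1*45)) = (6011 + (9 - 141 + 222))*(-2139 + (109 - 1*45)) = (6011 + 90)*(-2139 + (109 - 45)) = 6101*(-2139 + 64) = 6101*(-2075) = -12659575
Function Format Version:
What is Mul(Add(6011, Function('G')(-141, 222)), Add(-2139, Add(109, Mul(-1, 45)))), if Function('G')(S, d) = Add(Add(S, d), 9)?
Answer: -12659575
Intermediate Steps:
Function('G')(S, d) = Add(9, S, d)
Mul(Add(6011, Function('G')(-141, 222)), Add(-2139, Add(109, Mul(-1, 45)))) = Mul(Add(6011, Add(9, -141, 222)), Add(-2139, Add(109, Mul(-1, 45)))) = Mul(Add(6011, 90), Add(-2139, Add(109, -45))) = Mul(6101, Add(-2139, 64)) = Mul(6101, -2075) = -12659575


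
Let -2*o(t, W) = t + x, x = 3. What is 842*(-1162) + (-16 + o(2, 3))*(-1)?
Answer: -1956771/2 ≈ -9.7839e+5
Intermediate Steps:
o(t, W) = -3/2 - t/2 (o(t, W) = -(t + 3)/2 = -(3 + t)/2 = -3/2 - t/2)
842*(-1162) + (-16 + o(2, 3))*(-1) = 842*(-1162) + (-16 + (-3/2 - 1/2*2))*(-1) = -978404 + (-16 + (-3/2 - 1))*(-1) = -978404 + (-16 - 5/2)*(-1) = -978404 - 37/2*(-1) = -978404 + 37/2 = -1956771/2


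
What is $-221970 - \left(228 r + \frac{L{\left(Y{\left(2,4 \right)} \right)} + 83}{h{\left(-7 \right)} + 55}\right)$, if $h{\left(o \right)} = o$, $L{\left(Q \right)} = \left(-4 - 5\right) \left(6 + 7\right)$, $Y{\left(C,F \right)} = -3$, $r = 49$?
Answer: $- \frac{5595391}{24} \approx -2.3314 \cdot 10^{5}$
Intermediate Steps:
$L{\left(Q \right)} = -117$ ($L{\left(Q \right)} = \left(-9\right) 13 = -117$)
$-221970 - \left(228 r + \frac{L{\left(Y{\left(2,4 \right)} \right)} + 83}{h{\left(-7 \right)} + 55}\right) = -221970 - \left(228 \cdot 49 + \frac{-117 + 83}{-7 + 55}\right) = -221970 - \left(11172 - \frac{34}{48}\right) = -221970 - \left(11172 - \frac{17}{24}\right) = -221970 - \frac{268111}{24} = - \frac{5595391}{24}$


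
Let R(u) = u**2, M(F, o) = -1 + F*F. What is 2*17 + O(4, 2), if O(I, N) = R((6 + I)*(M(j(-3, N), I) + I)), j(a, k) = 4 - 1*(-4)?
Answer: 448934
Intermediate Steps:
j(a, k) = 8 (j(a, k) = 4 + 4 = 8)
M(F, o) = -1 + F**2
O(I, N) = (6 + I)**2*(63 + I)**2 (O(I, N) = ((6 + I)*((-1 + 8**2) + I))**2 = ((6 + I)*((-1 + 64) + I))**2 = ((6 + I)*(63 + I))**2 = (6 + I)**2*(63 + I)**2)
2*17 + O(4, 2) = 2*17 + (378 + 4**2 + 69*4)**2 = 34 + (378 + 16 + 276)**2 = 34 + 670**2 = 34 + 448900 = 448934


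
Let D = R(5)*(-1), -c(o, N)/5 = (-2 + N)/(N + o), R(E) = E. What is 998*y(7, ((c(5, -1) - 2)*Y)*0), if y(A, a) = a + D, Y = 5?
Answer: -4990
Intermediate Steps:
c(o, N) = -5*(-2 + N)/(N + o)
D = -5 (D = 5*(-1) = -5)
y(A, a) = -5 + a (y(A, a) = a - 5 = -5 + a)
998*y(7, ((c(5, -1) - 2)*Y)*0) = 998*(-5 + ((5*(2 - 1*(-1))/(-1 + 5) - 2)*5)*0) = 998*(-5 + ((5*(2 + 1)/4 - 2)*5)*0) = 998*(-5 + ((5*(¼)*3 - 2)*5)*0) = 998*(-5 + ((15/4 - 2)*5)*0) = 998*(-5 + ((7/4)*5)*0) = 998*(-5 + (35/4)*0) = 998*(-5 + 0) = 998*(-5) = -4990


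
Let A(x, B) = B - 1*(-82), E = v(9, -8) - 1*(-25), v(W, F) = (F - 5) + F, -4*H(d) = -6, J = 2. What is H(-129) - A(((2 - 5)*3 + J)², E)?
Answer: -169/2 ≈ -84.500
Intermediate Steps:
H(d) = 3/2 (H(d) = -¼*(-6) = 3/2)
v(W, F) = -5 + 2*F (v(W, F) = (-5 + F) + F = -5 + 2*F)
E = 4 (E = (-5 + 2*(-8)) - 1*(-25) = (-5 - 16) + 25 = -21 + 25 = 4)
A(x, B) = 82 + B (A(x, B) = B + 82 = 82 + B)
H(-129) - A(((2 - 5)*3 + J)², E) = 3/2 - (82 + 4) = 3/2 - 1*86 = 3/2 - 86 = -169/2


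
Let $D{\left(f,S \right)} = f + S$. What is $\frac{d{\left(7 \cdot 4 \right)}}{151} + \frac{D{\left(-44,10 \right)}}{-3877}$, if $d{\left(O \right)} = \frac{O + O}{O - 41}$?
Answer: $- \frac{150370}{7610551} \approx -0.019758$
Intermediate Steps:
$D{\left(f,S \right)} = S + f$
$d{\left(O \right)} = \frac{2 O}{-41 + O}$
$\frac{d{\left(7 \cdot 4 \right)}}{151} + \frac{D{\left(-44,10 \right)}}{-3877} = \frac{2 \cdot 7 \cdot 4 \frac{1}{-41 + 7 \cdot 4}}{151} + \frac{10 - 44}{-3877} = 2 \cdot 28 \frac{1}{-41 + 28} \cdot \frac{1}{151} - - \frac{34}{3877} = 2 \cdot 28 \frac{1}{-13} \cdot \frac{1}{151} + \frac{34}{3877} = 2 \cdot 28 \left(- \frac{1}{13}\right) \frac{1}{151} + \frac{34}{3877} = \left(- \frac{56}{13}\right) \frac{1}{151} + \frac{34}{3877} = - \frac{56}{1963} + \frac{34}{3877} = - \frac{150370}{7610551}$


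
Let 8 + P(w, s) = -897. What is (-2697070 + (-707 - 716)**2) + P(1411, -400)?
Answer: -673046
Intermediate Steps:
P(w, s) = -905 (P(w, s) = -8 - 897 = -905)
(-2697070 + (-707 - 716)**2) + P(1411, -400) = (-2697070 + (-707 - 716)**2) - 905 = (-2697070 + (-1423)**2) - 905 = (-2697070 + 2024929) - 905 = -672141 - 905 = -673046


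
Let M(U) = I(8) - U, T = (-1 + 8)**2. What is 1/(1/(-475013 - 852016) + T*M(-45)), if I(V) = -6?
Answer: 1327029/2535952418 ≈ 0.00052329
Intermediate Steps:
T = 49 (T = 7**2 = 49)
M(U) = -6 - U
1/(1/(-475013 - 852016) + T*M(-45)) = 1/(1/(-475013 - 852016) + 49*(-6 - 1*(-45))) = 1/(1/(-1327029) + 49*(-6 + 45)) = 1/(-1/1327029 + 49*39) = 1/(-1/1327029 + 1911) = 1/(2535952418/1327029) = 1327029/2535952418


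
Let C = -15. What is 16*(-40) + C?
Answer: -655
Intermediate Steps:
16*(-40) + C = 16*(-40) - 15 = -640 - 15 = -655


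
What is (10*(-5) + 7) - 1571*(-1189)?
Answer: 1867876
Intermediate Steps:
(10*(-5) + 7) - 1571*(-1189) = (-50 + 7) + 1867919 = -43 + 1867919 = 1867876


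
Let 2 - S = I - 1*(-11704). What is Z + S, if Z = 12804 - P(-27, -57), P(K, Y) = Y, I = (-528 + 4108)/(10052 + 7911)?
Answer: 20815537/17963 ≈ 1158.8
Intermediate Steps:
I = 3580/17963 ≈ 0.19930
Z = 12861 (Z = 12804 - 1*(-57) = 12804 + 57 = 12861)
S = -210206606/17963 (S = 2 - (3580/17963 - 1*(-11704)) = 2 - (3580/17963 + 11704) = 2 - 1*210242532/17963 = 2 - 210242532/17963 = -210206606/17963 ≈ -11702.)
Z + S = 12861 - 210206606/17963 = 20815537/17963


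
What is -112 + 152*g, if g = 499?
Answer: 75736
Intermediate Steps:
-112 + 152*g = -112 + 152*499 = -112 + 75848 = 75736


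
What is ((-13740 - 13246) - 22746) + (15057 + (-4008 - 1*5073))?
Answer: -43756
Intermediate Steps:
((-13740 - 13246) - 22746) + (15057 + (-4008 - 1*5073)) = (-26986 - 22746) + (15057 + (-4008 - 5073)) = -49732 + (15057 - 9081) = -49732 + 5976 = -43756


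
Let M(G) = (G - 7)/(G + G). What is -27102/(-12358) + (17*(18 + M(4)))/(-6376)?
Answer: 676398345/315178432 ≈ 2.1461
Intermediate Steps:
M(G) = (-7 + G)/(2*G) (M(G) = (-7 + G)/((2*G)) = (-7 + G)*(1/(2*G)) = (-7 + G)/(2*G))
-27102/(-12358) + (17*(18 + M(4)))/(-6376) = -27102/(-12358) + (17*(18 + (½)*(-7 + 4)/4))/(-6376) = -27102*(-1/12358) + (17*(18 + (½)*(¼)*(-3)))*(-1/6376) = 13551/6179 + (17*(18 - 3/8))*(-1/6376) = 13551/6179 + (17*(141/8))*(-1/6376) = 13551/6179 + (2397/8)*(-1/6376) = 13551/6179 - 2397/51008 = 676398345/315178432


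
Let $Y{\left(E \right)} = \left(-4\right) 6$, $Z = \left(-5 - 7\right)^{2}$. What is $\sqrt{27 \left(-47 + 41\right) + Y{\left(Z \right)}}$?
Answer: $i \sqrt{186} \approx 13.638 i$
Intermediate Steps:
$Z = 144$ ($Z = \left(-12\right)^{2} = 144$)
$Y{\left(E \right)} = -24$
$\sqrt{27 \left(-47 + 41\right) + Y{\left(Z \right)}} = \sqrt{27 \left(-47 + 41\right) - 24} = \sqrt{27 \left(-6\right) - 24} = \sqrt{-162 - 24} = \sqrt{-186} = i \sqrt{186}$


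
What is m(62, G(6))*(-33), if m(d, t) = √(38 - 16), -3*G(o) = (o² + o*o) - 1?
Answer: -33*√22 ≈ -154.78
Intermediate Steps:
G(o) = ⅓ - 2*o²/3 (G(o) = -((o² + o*o) - 1)/3 = -((o² + o²) - 1)/3 = -(2*o² - 1)/3 = -(-1 + 2*o²)/3 = ⅓ - 2*o²/3)
m(d, t) = √22
m(62, G(6))*(-33) = √22*(-33) = -33*√22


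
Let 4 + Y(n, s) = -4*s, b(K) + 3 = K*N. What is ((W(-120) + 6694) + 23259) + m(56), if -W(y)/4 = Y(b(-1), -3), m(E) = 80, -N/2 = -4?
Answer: 30001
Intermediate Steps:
N = 8 (N = -2*(-4) = 8)
b(K) = -3 + 8*K (b(K) = -3 + K*8 = -3 + 8*K)
Y(n, s) = -4 - 4*s
W(y) = -32 (W(y) = -4*(-4 - 4*(-3)) = -4*(-4 + 12) = -4*8 = -32)
((W(-120) + 6694) + 23259) + m(56) = ((-32 + 6694) + 23259) + 80 = (6662 + 23259) + 80 = 29921 + 80 = 30001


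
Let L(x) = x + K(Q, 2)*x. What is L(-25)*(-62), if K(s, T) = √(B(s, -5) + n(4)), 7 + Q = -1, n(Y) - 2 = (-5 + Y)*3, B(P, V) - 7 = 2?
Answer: 1550 + 3100*√2 ≈ 5934.1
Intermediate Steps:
B(P, V) = 9 (B(P, V) = 7 + 2 = 9)
n(Y) = -13 + 3*Y (n(Y) = 2 + (-5 + Y)*3 = 2 + (-15 + 3*Y) = -13 + 3*Y)
Q = -8 (Q = -7 - 1 = -8)
K(s, T) = 2*√2 (K(s, T) = √(9 + (-13 + 3*4)) = √(9 + (-13 + 12)) = √(9 - 1) = √8 = 2*√2)
L(x) = x + 2*x*√2 (L(x) = x + (2*√2)*x = x + 2*x*√2)
L(-25)*(-62) = -25*(1 + 2*√2)*(-62) = (-25 - 50*√2)*(-62) = 1550 + 3100*√2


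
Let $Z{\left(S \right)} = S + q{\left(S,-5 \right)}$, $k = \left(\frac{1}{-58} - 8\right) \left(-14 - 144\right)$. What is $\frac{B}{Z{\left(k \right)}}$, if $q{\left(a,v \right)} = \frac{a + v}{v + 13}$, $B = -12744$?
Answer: $- \frac{1478304}{165235} \approx -8.9467$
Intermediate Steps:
$q{\left(a,v \right)} = \frac{a + v}{13 + v}$
$k = \frac{36735}{29}$ ($k = \left(- \frac{1}{58} - 8\right) \left(-158\right) = \left(- \frac{465}{58}\right) \left(-158\right) = \frac{36735}{29} \approx 1266.7$)
$Z{\left(S \right)} = - \frac{5}{8} + \frac{9 S}{8}$ ($Z{\left(S \right)} = S + \frac{S - 5}{13 - 5} = S + \frac{-5 + S}{8} = S + \left(- \frac{5}{8} + \frac{S}{8}\right) = - \frac{5}{8} + \frac{9 S}{8}$)
$\frac{B}{Z{\left(k \right)}} = - \frac{12744}{- \frac{5}{8} + \frac{9}{8} \cdot \frac{36735}{29}} = - \frac{12744}{- \frac{5}{8} + \frac{330615}{232}} = - \frac{12744}{\frac{165235}{116}} = \left(-12744\right) \frac{116}{165235} = - \frac{1478304}{165235}$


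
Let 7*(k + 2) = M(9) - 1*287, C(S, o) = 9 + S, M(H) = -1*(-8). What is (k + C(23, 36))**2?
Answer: 4761/49 ≈ 97.163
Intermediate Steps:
M(H) = 8
k = -293/7 (k = -2 + (8 - 1*287)/7 = -2 + (8 - 287)/7 = -2 + (1/7)*(-279) = -2 - 279/7 = -293/7 ≈ -41.857)
(k + C(23, 36))**2 = (-293/7 + (9 + 23))**2 = (-293/7 + 32)**2 = (-69/7)**2 = 4761/49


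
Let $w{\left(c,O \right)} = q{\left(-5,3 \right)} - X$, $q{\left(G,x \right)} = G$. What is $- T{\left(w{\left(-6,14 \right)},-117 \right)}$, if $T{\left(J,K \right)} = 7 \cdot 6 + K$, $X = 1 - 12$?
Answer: $75$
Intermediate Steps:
$X = -11$ ($X = 1 - 12 = -11$)
$w{\left(c,O \right)} = 6$ ($w{\left(c,O \right)} = -5 - -11 = -5 + 11 = 6$)
$T{\left(J,K \right)} = 42 + K$
$- T{\left(w{\left(-6,14 \right)},-117 \right)} = - (42 - 117) = \left(-1\right) \left(-75\right) = 75$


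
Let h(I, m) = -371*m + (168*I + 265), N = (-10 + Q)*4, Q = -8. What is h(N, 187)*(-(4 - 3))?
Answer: 81208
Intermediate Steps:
N = -72 (N = (-10 - 8)*4 = -18*4 = -72)
h(I, m) = 265 - 371*m + 168*I (h(I, m) = -371*m + (265 + 168*I) = 265 - 371*m + 168*I)
h(N, 187)*(-(4 - 3)) = (265 - 371*187 + 168*(-72))*(-(4 - 3)) = (265 - 69377 - 12096)*(-1*1) = -81208*(-1) = 81208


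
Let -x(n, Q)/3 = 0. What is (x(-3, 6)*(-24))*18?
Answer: 0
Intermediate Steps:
x(n, Q) = 0 (x(n, Q) = -3*0 = 0)
(x(-3, 6)*(-24))*18 = (0*(-24))*18 = 0*18 = 0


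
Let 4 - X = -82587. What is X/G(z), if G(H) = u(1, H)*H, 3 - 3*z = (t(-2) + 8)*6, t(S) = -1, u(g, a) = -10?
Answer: 82591/130 ≈ 635.32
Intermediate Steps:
X = 82591 (X = 4 - 1*(-82587) = 4 + 82587 = 82591)
z = -13 (z = 1 - (-1 + 8)*6/3 = 1 - 7*6/3 = 1 - 1/3*42 = 1 - 14 = -13)
G(H) = -10*H
X/G(z) = 82591/((-10*(-13))) = 82591/130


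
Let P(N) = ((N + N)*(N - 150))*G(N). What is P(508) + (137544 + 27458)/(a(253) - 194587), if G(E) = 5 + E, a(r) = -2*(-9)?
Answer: 36305108963014/194569 ≈ 1.8659e+8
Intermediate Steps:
a(r) = 18
P(N) = 2*N*(-150 + N)*(5 + N) (P(N) = ((N + N)*(N - 150))*(5 + N) = ((2*N)*(-150 + N))*(5 + N) = (2*N*(-150 + N))*(5 + N) = 2*N*(-150 + N)*(5 + N))
P(508) + (137544 + 27458)/(a(253) - 194587) = 2*508*(-150 + 508)*(5 + 508) + (137544 + 27458)/(18 - 194587) = 2*508*358*513 + 165002/(-194569) = 186592464 + 165002*(-1/194569) = 186592464 - 165002/194569 = 36305108963014/194569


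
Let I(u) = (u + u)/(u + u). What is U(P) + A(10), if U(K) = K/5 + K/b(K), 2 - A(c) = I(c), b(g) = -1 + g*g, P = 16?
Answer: 1087/255 ≈ 4.2627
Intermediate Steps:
I(u) = 1 (I(u) = (2*u)/((2*u)) = (2*u)*(1/(2*u)) = 1)
b(g) = -1 + g**2
A(c) = 1 (A(c) = 2 - 1*1 = 2 - 1 = 1)
U(K) = K/5 + K/(-1 + K**2)
U(P) + A(10) = (1/5)*16*(4 + 16**2)/(-1 + 16**2) + 1 = (1/5)*16*(4 + 256)/(-1 + 256) + 1 = (1/5)*16*260/255 + 1 = (1/5)*16*(1/255)*260 + 1 = 832/255 + 1 = 1087/255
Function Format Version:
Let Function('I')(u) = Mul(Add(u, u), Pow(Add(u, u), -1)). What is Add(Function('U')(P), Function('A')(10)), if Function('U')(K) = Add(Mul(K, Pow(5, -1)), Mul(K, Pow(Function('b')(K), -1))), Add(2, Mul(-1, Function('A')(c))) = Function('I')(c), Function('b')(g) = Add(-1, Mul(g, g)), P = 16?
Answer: Rational(1087, 255) ≈ 4.2627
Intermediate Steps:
Function('I')(u) = 1 (Function('I')(u) = Mul(Mul(2, u), Pow(Mul(2, u), -1)) = Mul(Mul(2, u), Mul(Rational(1, 2), Pow(u, -1))) = 1)
Function('b')(g) = Add(-1, Pow(g, 2))
Function('A')(c) = 1 (Function('A')(c) = Add(2, Mul(-1, 1)) = Add(2, -1) = 1)
Function('U')(K) = Add(Mul(Rational(1, 5), K), Mul(K, Pow(Add(-1, Pow(K, 2)), -1))) (Function('U')(K) = Add(Mul(K, Pow(5, -1)), Mul(K, Pow(Add(-1, Pow(K, 2)), -1))) = Add(Mul(K, Rational(1, 5)), Mul(K, Pow(Add(-1, Pow(K, 2)), -1))) = Add(Mul(Rational(1, 5), K), Mul(K, Pow(Add(-1, Pow(K, 2)), -1))))
Add(Function('U')(P), Function('A')(10)) = Add(Mul(Rational(1, 5), 16, Pow(Add(-1, Pow(16, 2)), -1), Add(4, Pow(16, 2))), 1) = Add(Mul(Rational(1, 5), 16, Pow(Add(-1, 256), -1), Add(4, 256)), 1) = Add(Mul(Rational(1, 5), 16, Pow(255, -1), 260), 1) = Add(Mul(Rational(1, 5), 16, Rational(1, 255), 260), 1) = Add(Rational(832, 255), 1) = Rational(1087, 255)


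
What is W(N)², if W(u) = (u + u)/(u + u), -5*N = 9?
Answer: 1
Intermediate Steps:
N = -9/5 (N = -⅕*9 = -9/5 ≈ -1.8000)
W(u) = 1 (W(u) = (2*u)/((2*u)) = (2*u)*(1/(2*u)) = 1)
W(N)² = 1² = 1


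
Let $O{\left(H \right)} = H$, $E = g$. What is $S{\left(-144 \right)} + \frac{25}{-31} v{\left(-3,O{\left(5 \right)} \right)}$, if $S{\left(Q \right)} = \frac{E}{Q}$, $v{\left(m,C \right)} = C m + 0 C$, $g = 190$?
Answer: $\frac{24055}{2232} \approx 10.777$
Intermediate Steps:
$E = 190$
$v{\left(m,C \right)} = C m$ ($v{\left(m,C \right)} = C m + 0 = C m$)
$S{\left(Q \right)} = \frac{190}{Q}$
$S{\left(-144 \right)} + \frac{25}{-31} v{\left(-3,O{\left(5 \right)} \right)} = \frac{190}{-144} + \frac{25}{-31} \cdot 5 \left(-3\right) = 190 \left(- \frac{1}{144}\right) + 25 \left(- \frac{1}{31}\right) \left(-15\right) = - \frac{95}{72} - - \frac{375}{31} = - \frac{95}{72} + \frac{375}{31} = \frac{24055}{2232}$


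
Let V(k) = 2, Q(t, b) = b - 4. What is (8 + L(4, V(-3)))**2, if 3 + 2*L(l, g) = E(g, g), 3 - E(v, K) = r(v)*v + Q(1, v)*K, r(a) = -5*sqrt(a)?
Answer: 150 + 100*sqrt(2) ≈ 291.42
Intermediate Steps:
Q(t, b) = -4 + b
E(v, K) = 3 + 5*v**(3/2) - K*(-4 + v) (E(v, K) = 3 - ((-5*sqrt(v))*v + (-4 + v)*K) = 3 - (-5*v**(3/2) + K*(-4 + v)) = 3 + (5*v**(3/2) - K*(-4 + v)) = 3 + 5*v**(3/2) - K*(-4 + v))
L(l, g) = 5*g**(3/2)/2 - g*(-4 + g)/2 (L(l, g) = -3/2 + (3 + 5*g**(3/2) - g*(-4 + g))/2 = -3/2 + (3/2 + 5*g**(3/2)/2 - g*(-4 + g)/2) = 5*g**(3/2)/2 - g*(-4 + g)/2)
(8 + L(4, V(-3)))**2 = (8 + (5*2**(3/2)/2 - 1/2*2*(-4 + 2)))**2 = (8 + (5*(2*sqrt(2))/2 - 1/2*2*(-2)))**2 = (8 + (5*sqrt(2) + 2))**2 = (8 + (2 + 5*sqrt(2)))**2 = (10 + 5*sqrt(2))**2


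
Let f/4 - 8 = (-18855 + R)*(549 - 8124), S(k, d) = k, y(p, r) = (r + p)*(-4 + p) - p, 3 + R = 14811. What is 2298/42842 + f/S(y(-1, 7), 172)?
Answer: -2626731498251/621209 ≈ -4.2284e+6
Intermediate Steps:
R = 14808 (R = -3 + 14811 = 14808)
y(p, r) = -p + (-4 + p)*(p + r) (y(p, r) = (p + r)*(-4 + p) - p = (-4 + p)*(p + r) - p = -p + (-4 + p)*(p + r))
f = 122624132 (f = 32 + 4*((-18855 + 14808)*(549 - 8124)) = 32 + 4*(-4047*(-7575)) = 32 + 4*30656025 = 32 + 122624100 = 122624132)
2298/42842 + f/S(y(-1, 7), 172) = 2298/42842 + 122624132/((-1)² - 5*(-1) - 4*7 - 1*7) = 2298*(1/42842) + 122624132/(1 + 5 - 28 - 7) = 1149/21421 + 122624132/(-29) = 1149/21421 + 122624132*(-1/29) = 1149/21421 - 122624132/29 = -2626731498251/621209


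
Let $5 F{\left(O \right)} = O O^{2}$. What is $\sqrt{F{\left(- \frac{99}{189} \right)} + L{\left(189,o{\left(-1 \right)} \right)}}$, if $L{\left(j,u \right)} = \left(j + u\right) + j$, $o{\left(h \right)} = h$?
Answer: $\frac{\sqrt{1832843670}}{2205} \approx 19.416$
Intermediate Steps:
$L{\left(j,u \right)} = u + 2 j$
$F{\left(O \right)} = \frac{O^{3}}{5}$ ($F{\left(O \right)} = \frac{O O^{2}}{5} = \frac{O^{3}}{5}$)
$\sqrt{F{\left(- \frac{99}{189} \right)} + L{\left(189,o{\left(-1 \right)} \right)}} = \sqrt{\frac{\left(- \frac{99}{189}\right)^{3}}{5} + \left(-1 + 2 \cdot 189\right)} = \sqrt{\frac{\left(\left(-99\right) \frac{1}{189}\right)^{3}}{5} + \left(-1 + 378\right)} = \sqrt{\frac{\left(- \frac{11}{21}\right)^{3}}{5} + 377} = \sqrt{\frac{1}{5} \left(- \frac{1331}{9261}\right) + 377} = \sqrt{- \frac{1331}{46305} + 377} = \sqrt{\frac{17455654}{46305}} = \frac{\sqrt{1832843670}}{2205}$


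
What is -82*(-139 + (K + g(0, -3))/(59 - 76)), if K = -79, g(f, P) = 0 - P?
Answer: 187534/17 ≈ 11031.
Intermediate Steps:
g(f, P) = -P
-82*(-139 + (K + g(0, -3))/(59 - 76)) = -82*(-139 + (-79 - 1*(-3))/(59 - 76)) = -82*(-139 + (-79 + 3)/(-17)) = -82*(-139 - 76*(-1/17)) = -82*(-139 + 76/17) = -82*(-2287/17) = 187534/17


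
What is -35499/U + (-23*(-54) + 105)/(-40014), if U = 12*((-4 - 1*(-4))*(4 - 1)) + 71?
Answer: -473517541/946998 ≈ -500.02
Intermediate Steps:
U = 71 (U = 12*((-4 + 4)*3) + 71 = 12*(0*3) + 71 = 12*0 + 71 = 0 + 71 = 71)
-35499/U + (-23*(-54) + 105)/(-40014) = -35499/71 + (-23*(-54) + 105)/(-40014) = -35499*1/71 + (1242 + 105)*(-1/40014) = -35499/71 + 1347*(-1/40014) = -35499/71 - 449/13338 = -473517541/946998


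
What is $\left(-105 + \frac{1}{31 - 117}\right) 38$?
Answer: $- \frac{171589}{43} \approx -3990.4$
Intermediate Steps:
$\left(-105 + \frac{1}{31 - 117}\right) 38 = \left(-105 + \frac{1}{-86}\right) 38 = \left(-105 - \frac{1}{86}\right) 38 = \left(- \frac{9031}{86}\right) 38 = - \frac{171589}{43}$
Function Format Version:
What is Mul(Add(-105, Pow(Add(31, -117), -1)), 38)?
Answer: Rational(-171589, 43) ≈ -3990.4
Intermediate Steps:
Mul(Add(-105, Pow(Add(31, -117), -1)), 38) = Mul(Add(-105, Pow(-86, -1)), 38) = Mul(Add(-105, Rational(-1, 86)), 38) = Mul(Rational(-9031, 86), 38) = Rational(-171589, 43)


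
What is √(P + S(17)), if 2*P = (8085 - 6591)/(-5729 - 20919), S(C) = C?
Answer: √3013016078/13324 ≈ 4.1197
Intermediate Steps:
P = -747/26648 (P = ((8085 - 6591)/(-5729 - 20919))/2 = (1494/(-26648))/2 = (1494*(-1/26648))/2 = (½)*(-747/13324) = -747/26648 ≈ -0.028032)
√(P + S(17)) = √(-747/26648 + 17) = √(452269/26648) = √3013016078/13324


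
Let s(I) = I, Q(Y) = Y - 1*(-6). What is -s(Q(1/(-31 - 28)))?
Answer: -353/59 ≈ -5.9830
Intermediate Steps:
Q(Y) = 6 + Y (Q(Y) = Y + 6 = 6 + Y)
-s(Q(1/(-31 - 28))) = -(6 + 1/(-31 - 28)) = -(6 + 1/(-59)) = -(6 - 1/59) = -1*353/59 = -353/59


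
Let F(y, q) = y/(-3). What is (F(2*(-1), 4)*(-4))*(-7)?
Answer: 56/3 ≈ 18.667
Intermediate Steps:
F(y, q) = -y/3 (F(y, q) = y*(-⅓) = -y/3)
(F(2*(-1), 4)*(-4))*(-7) = (-2*(-1)/3*(-4))*(-7) = (-⅓*(-2)*(-4))*(-7) = ((⅔)*(-4))*(-7) = -8/3*(-7) = 56/3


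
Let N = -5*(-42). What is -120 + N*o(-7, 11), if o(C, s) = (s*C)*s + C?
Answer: -179460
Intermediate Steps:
N = 210
o(C, s) = C + C*s² (o(C, s) = (C*s)*s + C = C*s² + C = C + C*s²)
-120 + N*o(-7, 11) = -120 + 210*(-7*(1 + 11²)) = -120 + 210*(-7*(1 + 121)) = -120 + 210*(-7*122) = -120 + 210*(-854) = -120 - 179340 = -179460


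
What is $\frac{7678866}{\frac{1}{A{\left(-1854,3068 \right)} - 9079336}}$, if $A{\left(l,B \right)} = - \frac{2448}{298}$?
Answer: $- \frac{10388141071365408}{149} \approx -6.9719 \cdot 10^{13}$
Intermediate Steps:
$A{\left(l,B \right)} = - \frac{1224}{149}$ ($A{\left(l,B \right)} = \left(-2448\right) \frac{1}{298} = - \frac{1224}{149}$)
$\frac{7678866}{\frac{1}{A{\left(-1854,3068 \right)} - 9079336}} = \frac{7678866}{\frac{1}{- \frac{1224}{149} - 9079336}} = \frac{7678866}{\frac{1}{- \frac{1352822288}{149}}} = \frac{7678866}{- \frac{149}{1352822288}} = 7678866 \left(- \frac{1352822288}{149}\right) = - \frac{10388141071365408}{149}$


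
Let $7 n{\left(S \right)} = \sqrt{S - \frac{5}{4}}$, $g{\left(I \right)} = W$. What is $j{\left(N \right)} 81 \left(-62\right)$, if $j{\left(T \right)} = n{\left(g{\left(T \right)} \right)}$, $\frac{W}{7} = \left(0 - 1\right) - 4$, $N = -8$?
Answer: $- \frac{2511 i \sqrt{145}}{7} \approx - 4319.5 i$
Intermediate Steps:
$W = -35$ ($W = 7 \left(\left(0 - 1\right) - 4\right) = 7 \left(-1 - 4\right) = 7 \left(-5\right) = -35$)
$g{\left(I \right)} = -35$
$n{\left(S \right)} = \frac{\sqrt{- \frac{5}{4} + S}}{7}$ ($n{\left(S \right)} = \frac{\sqrt{S - \frac{5}{4}}}{7} = \frac{\sqrt{- \frac{5}{4} + S}}{7}$)
$j{\left(T \right)} = \frac{i \sqrt{145}}{14}$ ($j{\left(T \right)} = \frac{\sqrt{-5 + 4 \left(-35\right)}}{14} = \frac{\sqrt{-5 - 140}}{14} = \frac{\sqrt{-145}}{14} = \frac{i \sqrt{145}}{14}$)
$j{\left(N \right)} 81 \left(-62\right) = \frac{i \sqrt{145}}{14} \cdot 81 \left(-62\right) = \frac{81 i \sqrt{145}}{14} \left(-62\right) = - \frac{2511 i \sqrt{145}}{7}$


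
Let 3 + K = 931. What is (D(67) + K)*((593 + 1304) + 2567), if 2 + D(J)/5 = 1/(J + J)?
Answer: 274573944/67 ≈ 4.0981e+6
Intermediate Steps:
K = 928 (K = -3 + 931 = 928)
D(J) = -10 + 5/(2*J) (D(J) = -10 + 5/(J + J) = -10 + 5/((2*J)) = -10 + 5*(1/(2*J)) = -10 + 5/(2*J))
(D(67) + K)*((593 + 1304) + 2567) = ((-10 + (5/2)/67) + 928)*((593 + 1304) + 2567) = ((-10 + (5/2)*(1/67)) + 928)*(1897 + 2567) = ((-10 + 5/134) + 928)*4464 = (-1335/134 + 928)*4464 = (123017/134)*4464 = 274573944/67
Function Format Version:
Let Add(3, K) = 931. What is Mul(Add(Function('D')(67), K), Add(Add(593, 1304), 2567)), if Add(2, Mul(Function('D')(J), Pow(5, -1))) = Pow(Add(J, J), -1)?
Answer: Rational(274573944, 67) ≈ 4.0981e+6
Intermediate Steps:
K = 928 (K = Add(-3, 931) = 928)
Function('D')(J) = Add(-10, Mul(Rational(5, 2), Pow(J, -1))) (Function('D')(J) = Add(-10, Mul(5, Pow(Add(J, J), -1))) = Add(-10, Mul(5, Pow(Mul(2, J), -1))) = Add(-10, Mul(5, Mul(Rational(1, 2), Pow(J, -1)))) = Add(-10, Mul(Rational(5, 2), Pow(J, -1))))
Mul(Add(Function('D')(67), K), Add(Add(593, 1304), 2567)) = Mul(Add(Add(-10, Mul(Rational(5, 2), Pow(67, -1))), 928), Add(Add(593, 1304), 2567)) = Mul(Add(Add(-10, Mul(Rational(5, 2), Rational(1, 67))), 928), Add(1897, 2567)) = Mul(Add(Add(-10, Rational(5, 134)), 928), 4464) = Mul(Add(Rational(-1335, 134), 928), 4464) = Mul(Rational(123017, 134), 4464) = Rational(274573944, 67)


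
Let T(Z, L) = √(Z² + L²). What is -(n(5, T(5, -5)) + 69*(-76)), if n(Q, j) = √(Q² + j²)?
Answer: 5244 - 5*√3 ≈ 5235.3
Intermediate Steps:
T(Z, L) = √(L² + Z²)
-(n(5, T(5, -5)) + 69*(-76)) = -(√(5² + (√((-5)² + 5²))²) + 69*(-76)) = -(√(25 + (√(25 + 25))²) - 5244) = -(√(25 + (√50)²) - 5244) = -(√(25 + (5*√2)²) - 5244) = -(√(25 + 50) - 5244) = -(√75 - 5244) = -(5*√3 - 5244) = -(-5244 + 5*√3) = 5244 - 5*√3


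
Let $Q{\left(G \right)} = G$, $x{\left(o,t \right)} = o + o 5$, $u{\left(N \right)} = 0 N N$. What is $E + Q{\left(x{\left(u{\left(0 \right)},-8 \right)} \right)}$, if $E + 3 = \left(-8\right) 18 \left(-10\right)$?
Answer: $1437$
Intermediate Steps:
$u{\left(N \right)} = 0$ ($u{\left(N \right)} = 0 N = 0$)
$x{\left(o,t \right)} = 6 o$ ($x{\left(o,t \right)} = o + 5 o = 6 o$)
$E = 1437$ ($E = -3 + \left(-8\right) 18 \left(-10\right) = -3 - -1440 = -3 + 1440 = 1437$)
$E + Q{\left(x{\left(u{\left(0 \right)},-8 \right)} \right)} = 1437 + 6 \cdot 0 = 1437 + 0 = 1437$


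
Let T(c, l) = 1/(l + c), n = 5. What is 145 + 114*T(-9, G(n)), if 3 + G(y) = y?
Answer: 901/7 ≈ 128.71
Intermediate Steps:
G(y) = -3 + y
T(c, l) = 1/(c + l)
145 + 114*T(-9, G(n)) = 145 + 114/(-9 + (-3 + 5)) = 145 + 114/(-9 + 2) = 145 + 114/(-7) = 145 + 114*(-⅐) = 145 - 114/7 = 901/7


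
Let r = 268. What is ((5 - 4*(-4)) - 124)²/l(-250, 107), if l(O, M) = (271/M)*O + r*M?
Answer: 1135163/3000582 ≈ 0.37831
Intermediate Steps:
l(O, M) = 268*M + 271*O/M (l(O, M) = (271/M)*O + 268*M = 271*O/M + 268*M = 268*M + 271*O/M)
((5 - 4*(-4)) - 124)²/l(-250, 107) = ((5 - 4*(-4)) - 124)²/(268*107 + 271*(-250)/107) = ((5 + 16) - 124)²/(28676 + 271*(-250)*(1/107)) = (21 - 124)²/(28676 - 67750/107) = (-103)²/(3000582/107) = 10609*(107/3000582) = 1135163/3000582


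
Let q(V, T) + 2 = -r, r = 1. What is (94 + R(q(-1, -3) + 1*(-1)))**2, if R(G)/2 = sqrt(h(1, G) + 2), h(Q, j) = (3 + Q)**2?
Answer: 8908 + 1128*sqrt(2) ≈ 10503.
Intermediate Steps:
q(V, T) = -3 (q(V, T) = -2 - 1*1 = -2 - 1 = -3)
R(G) = 6*sqrt(2) (R(G) = 2*sqrt((3 + 1)**2 + 2) = 2*sqrt(4**2 + 2) = 2*sqrt(16 + 2) = 2*sqrt(18) = 2*(3*sqrt(2)) = 6*sqrt(2))
(94 + R(q(-1, -3) + 1*(-1)))**2 = (94 + 6*sqrt(2))**2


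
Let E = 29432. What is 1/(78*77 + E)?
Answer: 1/35438 ≈ 2.8218e-5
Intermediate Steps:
1/(78*77 + E) = 1/(78*77 + 29432) = 1/(6006 + 29432) = 1/35438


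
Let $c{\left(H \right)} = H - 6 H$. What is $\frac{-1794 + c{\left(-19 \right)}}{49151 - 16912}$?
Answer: $- \frac{1699}{32239} \approx -0.0527$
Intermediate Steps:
$c{\left(H \right)} = - 5 H$
$\frac{-1794 + c{\left(-19 \right)}}{49151 - 16912} = \frac{-1794 - -95}{49151 - 16912} = \frac{-1794 + 95}{32239} = \left(-1699\right) \frac{1}{32239} = - \frac{1699}{32239}$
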